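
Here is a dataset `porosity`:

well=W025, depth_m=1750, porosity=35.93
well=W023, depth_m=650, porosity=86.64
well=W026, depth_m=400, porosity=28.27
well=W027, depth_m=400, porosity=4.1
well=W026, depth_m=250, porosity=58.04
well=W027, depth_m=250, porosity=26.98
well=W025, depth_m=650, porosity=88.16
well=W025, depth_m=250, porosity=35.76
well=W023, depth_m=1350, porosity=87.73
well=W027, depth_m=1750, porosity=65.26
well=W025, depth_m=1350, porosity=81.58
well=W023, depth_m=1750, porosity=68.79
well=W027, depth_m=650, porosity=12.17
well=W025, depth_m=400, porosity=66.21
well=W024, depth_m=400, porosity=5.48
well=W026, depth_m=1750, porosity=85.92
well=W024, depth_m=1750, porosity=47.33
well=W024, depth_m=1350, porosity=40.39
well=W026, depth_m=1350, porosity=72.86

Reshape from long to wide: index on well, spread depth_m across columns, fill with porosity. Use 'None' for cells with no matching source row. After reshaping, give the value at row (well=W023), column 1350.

The long row with well=W023, depth_m=1350 has porosity=87.73.

87.73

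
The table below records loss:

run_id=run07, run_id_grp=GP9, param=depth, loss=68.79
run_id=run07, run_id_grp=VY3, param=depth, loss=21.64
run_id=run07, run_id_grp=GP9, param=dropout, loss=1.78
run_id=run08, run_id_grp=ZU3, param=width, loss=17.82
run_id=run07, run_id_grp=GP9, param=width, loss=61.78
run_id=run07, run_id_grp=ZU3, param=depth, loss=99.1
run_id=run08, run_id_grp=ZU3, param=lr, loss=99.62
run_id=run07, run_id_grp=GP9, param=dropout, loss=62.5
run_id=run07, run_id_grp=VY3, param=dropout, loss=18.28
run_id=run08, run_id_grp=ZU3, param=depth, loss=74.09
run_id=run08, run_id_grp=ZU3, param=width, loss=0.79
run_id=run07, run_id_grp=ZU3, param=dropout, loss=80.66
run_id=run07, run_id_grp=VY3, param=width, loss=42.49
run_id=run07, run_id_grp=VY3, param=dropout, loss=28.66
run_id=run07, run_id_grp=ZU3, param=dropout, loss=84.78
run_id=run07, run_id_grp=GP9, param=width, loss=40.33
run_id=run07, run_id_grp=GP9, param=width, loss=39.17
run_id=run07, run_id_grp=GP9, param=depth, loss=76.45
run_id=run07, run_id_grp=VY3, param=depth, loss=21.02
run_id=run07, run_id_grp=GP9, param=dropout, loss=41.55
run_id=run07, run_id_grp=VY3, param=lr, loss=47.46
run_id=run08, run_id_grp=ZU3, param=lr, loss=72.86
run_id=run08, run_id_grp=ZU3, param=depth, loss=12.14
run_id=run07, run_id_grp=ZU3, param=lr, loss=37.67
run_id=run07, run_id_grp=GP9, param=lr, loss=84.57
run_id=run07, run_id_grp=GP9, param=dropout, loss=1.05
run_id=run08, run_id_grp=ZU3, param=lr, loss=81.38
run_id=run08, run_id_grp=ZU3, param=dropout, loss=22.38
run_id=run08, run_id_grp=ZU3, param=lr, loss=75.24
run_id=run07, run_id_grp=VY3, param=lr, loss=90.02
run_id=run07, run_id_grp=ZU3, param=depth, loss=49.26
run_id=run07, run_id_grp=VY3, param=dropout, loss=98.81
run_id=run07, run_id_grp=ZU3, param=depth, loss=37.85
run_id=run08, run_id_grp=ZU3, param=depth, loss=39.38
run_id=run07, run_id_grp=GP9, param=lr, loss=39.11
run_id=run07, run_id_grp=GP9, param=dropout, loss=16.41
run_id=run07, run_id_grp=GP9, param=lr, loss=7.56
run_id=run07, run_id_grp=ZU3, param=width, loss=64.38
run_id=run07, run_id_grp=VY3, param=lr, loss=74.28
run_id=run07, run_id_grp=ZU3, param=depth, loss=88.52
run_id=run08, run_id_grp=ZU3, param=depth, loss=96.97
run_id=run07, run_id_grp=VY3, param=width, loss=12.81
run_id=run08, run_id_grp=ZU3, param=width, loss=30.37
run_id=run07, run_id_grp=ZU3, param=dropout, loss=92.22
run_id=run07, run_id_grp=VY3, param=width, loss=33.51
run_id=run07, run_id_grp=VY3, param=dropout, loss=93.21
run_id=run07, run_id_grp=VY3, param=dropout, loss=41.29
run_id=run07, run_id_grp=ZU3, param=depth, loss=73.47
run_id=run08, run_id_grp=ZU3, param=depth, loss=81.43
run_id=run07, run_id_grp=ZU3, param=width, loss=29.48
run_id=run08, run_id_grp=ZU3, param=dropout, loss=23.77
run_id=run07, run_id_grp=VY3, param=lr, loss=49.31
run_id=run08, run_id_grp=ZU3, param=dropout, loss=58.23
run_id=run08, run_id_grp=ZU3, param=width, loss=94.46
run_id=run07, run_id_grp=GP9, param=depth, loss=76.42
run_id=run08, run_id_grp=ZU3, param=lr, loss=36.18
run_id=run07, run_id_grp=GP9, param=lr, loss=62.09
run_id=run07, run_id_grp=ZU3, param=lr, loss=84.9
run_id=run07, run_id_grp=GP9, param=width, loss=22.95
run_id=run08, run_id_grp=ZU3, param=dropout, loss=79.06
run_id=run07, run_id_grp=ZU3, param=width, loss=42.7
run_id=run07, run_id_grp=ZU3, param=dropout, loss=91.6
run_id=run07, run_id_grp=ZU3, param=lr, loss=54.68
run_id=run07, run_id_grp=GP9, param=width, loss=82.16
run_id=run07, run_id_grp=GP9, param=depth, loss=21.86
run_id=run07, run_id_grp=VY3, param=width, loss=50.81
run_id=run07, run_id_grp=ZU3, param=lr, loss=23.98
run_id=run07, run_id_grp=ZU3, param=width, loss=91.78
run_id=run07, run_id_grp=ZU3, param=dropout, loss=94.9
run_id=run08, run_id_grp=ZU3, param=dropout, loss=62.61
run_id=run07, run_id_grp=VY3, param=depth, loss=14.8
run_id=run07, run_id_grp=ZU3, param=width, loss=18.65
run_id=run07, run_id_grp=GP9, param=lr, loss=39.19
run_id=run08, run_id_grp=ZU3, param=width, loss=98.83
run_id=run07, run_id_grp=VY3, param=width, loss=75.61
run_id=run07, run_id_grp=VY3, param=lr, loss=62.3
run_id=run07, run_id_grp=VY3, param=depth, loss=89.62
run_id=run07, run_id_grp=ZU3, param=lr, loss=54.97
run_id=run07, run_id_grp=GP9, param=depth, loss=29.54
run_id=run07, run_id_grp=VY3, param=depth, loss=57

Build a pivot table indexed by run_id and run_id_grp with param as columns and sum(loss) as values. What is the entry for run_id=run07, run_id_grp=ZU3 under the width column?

Rows with run_id=run07, run_id_grp=ZU3 and param=width: loss values are 64.38, 29.48, 42.7, 91.78, 18.65.
64.38 + 29.48 + 42.7 + 91.78 + 18.65 = 246.99.

246.99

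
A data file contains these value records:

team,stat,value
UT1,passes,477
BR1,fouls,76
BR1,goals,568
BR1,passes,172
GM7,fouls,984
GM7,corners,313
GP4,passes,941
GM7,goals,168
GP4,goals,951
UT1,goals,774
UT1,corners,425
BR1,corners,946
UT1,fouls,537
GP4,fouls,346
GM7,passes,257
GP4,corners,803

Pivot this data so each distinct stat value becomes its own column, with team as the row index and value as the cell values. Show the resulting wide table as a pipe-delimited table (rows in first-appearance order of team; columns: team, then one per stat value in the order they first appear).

Columns: team plus the 4 distinct stat values (passes, fouls, goals, corners).
For example, row UT1 column passes takes value=477 from the long row (UT1, passes).

| team | passes | fouls | goals | corners |
| UT1 | 477 | 537 | 774 | 425 |
| BR1 | 172 | 76 | 568 | 946 |
| GM7 | 257 | 984 | 168 | 313 |
| GP4 | 941 | 346 | 951 | 803 |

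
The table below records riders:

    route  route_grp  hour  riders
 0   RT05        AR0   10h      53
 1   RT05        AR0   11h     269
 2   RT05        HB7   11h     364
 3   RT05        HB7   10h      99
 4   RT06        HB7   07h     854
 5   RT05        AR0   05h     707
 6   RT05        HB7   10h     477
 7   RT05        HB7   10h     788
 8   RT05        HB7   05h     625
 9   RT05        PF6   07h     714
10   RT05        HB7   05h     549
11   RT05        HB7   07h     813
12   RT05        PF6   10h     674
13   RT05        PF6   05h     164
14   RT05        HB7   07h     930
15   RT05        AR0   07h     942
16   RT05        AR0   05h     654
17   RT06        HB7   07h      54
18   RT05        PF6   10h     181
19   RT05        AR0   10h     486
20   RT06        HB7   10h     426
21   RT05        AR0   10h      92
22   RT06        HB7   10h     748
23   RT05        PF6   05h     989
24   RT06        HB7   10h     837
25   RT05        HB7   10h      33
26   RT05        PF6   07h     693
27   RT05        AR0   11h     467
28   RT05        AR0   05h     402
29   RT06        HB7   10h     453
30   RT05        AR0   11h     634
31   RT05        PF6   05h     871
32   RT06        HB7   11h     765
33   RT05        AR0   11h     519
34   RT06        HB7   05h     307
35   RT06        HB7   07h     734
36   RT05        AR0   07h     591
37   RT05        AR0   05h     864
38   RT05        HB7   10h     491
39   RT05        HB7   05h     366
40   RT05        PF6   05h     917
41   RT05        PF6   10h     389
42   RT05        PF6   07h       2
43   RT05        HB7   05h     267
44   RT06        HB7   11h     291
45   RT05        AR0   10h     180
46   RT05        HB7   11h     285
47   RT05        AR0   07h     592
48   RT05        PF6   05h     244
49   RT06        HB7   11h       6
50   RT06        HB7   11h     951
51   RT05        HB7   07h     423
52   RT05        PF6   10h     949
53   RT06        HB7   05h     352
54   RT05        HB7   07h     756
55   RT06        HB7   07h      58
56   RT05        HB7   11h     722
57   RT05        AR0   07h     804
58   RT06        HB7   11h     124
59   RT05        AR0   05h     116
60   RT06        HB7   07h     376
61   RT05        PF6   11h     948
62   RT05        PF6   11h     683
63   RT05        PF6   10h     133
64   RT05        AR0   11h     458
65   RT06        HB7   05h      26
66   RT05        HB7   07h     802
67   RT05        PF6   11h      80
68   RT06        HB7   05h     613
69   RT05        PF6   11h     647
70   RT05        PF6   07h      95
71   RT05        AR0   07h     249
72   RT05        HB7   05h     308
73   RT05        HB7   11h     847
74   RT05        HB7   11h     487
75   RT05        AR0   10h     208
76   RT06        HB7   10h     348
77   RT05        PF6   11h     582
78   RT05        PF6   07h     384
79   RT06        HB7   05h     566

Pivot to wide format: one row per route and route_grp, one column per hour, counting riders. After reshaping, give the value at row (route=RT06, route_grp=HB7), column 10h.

5

Rows with route=RT06, route_grp=HB7 and hour=10h: riders values are 426, 748, 837, 453, 348.
5 rows match — count = 5.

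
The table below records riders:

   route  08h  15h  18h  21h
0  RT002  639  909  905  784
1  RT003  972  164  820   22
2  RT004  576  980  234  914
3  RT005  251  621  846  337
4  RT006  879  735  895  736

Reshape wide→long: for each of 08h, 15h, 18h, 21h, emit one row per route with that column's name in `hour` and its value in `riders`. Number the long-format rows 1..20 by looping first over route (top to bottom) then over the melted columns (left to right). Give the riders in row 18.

20 rows total (5 × 4). Row 18: index ⌊(18-1)/4⌋ = 4 into route → RT006; (18-1) mod 4 = 1 into the melted columns → 15h.
So row 18 is (RT006, 15h, 735); riders = 735.

735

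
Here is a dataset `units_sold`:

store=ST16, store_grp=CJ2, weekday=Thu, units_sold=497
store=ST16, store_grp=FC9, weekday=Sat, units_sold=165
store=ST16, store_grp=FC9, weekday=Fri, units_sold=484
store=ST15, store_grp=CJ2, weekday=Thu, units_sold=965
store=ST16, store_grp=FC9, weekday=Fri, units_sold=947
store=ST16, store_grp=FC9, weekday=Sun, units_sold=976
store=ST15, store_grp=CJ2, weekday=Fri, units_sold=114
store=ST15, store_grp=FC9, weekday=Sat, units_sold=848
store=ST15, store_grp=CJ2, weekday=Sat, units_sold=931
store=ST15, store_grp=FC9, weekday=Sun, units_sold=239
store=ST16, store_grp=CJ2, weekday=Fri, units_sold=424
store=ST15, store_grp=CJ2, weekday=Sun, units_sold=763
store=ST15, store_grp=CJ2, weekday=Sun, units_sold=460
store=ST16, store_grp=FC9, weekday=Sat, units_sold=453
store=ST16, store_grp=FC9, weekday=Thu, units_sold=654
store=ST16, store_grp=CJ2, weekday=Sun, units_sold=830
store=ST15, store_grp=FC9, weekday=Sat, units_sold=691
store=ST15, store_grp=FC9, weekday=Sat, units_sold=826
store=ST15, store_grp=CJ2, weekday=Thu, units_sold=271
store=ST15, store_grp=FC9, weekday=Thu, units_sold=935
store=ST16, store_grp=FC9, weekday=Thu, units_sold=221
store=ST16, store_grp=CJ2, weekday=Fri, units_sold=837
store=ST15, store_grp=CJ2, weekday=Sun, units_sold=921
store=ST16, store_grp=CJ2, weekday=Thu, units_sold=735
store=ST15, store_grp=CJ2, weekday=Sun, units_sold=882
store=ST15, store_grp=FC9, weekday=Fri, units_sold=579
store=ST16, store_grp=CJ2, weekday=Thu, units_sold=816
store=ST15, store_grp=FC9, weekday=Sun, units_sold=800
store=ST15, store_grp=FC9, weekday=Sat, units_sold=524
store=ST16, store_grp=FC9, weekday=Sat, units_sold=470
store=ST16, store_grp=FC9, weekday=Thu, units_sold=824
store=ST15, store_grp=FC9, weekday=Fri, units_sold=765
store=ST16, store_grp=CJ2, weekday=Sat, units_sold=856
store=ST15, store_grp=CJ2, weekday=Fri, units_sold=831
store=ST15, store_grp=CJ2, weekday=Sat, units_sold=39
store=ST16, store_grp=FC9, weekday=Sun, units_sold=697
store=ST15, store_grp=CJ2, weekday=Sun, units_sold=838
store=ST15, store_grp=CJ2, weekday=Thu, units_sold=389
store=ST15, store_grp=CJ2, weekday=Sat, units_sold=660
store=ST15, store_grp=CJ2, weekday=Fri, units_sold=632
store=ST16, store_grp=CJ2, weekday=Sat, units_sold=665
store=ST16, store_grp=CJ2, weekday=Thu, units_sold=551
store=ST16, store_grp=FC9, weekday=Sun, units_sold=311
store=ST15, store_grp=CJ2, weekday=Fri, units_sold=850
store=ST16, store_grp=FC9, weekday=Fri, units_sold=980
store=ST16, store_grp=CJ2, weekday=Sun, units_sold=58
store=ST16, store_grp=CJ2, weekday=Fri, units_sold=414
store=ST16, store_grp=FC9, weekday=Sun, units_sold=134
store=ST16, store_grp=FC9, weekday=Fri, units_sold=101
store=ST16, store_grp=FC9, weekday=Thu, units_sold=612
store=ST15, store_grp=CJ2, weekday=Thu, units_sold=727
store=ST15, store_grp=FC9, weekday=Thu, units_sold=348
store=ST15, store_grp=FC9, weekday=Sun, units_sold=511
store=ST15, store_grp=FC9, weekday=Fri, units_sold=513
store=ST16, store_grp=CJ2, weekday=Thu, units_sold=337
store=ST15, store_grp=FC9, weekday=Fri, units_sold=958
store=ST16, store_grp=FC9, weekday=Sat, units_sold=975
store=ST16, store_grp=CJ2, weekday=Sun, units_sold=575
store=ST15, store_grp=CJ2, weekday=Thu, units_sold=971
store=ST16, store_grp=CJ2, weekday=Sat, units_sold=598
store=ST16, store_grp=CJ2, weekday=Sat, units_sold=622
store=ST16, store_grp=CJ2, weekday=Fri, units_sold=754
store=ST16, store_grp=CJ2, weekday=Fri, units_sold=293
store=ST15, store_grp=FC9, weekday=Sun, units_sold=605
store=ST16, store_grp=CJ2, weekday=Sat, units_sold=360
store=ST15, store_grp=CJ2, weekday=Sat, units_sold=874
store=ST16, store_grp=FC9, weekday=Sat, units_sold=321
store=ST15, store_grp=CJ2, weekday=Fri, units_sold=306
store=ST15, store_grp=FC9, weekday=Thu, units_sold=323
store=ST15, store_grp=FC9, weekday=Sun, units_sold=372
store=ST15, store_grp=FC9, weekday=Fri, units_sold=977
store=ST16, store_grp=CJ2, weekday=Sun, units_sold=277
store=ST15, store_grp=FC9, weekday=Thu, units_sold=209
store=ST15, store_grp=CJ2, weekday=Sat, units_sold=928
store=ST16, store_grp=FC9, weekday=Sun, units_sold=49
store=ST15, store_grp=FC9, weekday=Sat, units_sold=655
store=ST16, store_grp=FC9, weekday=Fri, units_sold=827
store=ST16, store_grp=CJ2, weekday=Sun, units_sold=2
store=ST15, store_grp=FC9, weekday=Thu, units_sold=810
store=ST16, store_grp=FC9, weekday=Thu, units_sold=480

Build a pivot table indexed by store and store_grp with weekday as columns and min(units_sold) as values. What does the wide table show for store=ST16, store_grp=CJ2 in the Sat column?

Rows with store=ST16, store_grp=CJ2 and weekday=Sat: units_sold values are 856, 665, 598, 622, 360.
min(856, 665, 598, 622, 360) = 360.

360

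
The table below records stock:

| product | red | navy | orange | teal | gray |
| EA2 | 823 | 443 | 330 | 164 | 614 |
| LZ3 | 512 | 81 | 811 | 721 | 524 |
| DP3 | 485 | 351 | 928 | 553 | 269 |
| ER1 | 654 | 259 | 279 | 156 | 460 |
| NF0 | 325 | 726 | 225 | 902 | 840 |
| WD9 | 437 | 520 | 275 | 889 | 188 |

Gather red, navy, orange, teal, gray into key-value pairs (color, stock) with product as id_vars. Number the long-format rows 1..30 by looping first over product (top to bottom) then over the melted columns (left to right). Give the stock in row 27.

520

30 rows total (6 × 5). Row 27: index ⌊(27-1)/5⌋ = 5 into product → WD9; (27-1) mod 5 = 1 into the melted columns → navy.
So row 27 is (WD9, navy, 520); stock = 520.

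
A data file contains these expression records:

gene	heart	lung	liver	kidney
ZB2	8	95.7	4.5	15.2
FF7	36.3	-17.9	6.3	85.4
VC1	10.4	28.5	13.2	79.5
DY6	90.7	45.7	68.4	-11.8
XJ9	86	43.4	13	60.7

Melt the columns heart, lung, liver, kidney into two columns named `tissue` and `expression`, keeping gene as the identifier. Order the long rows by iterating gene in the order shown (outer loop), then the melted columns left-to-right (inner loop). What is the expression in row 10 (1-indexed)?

20 rows total (5 × 4). Row 10: index ⌊(10-1)/4⌋ = 2 into gene → VC1; (10-1) mod 4 = 1 into the melted columns → lung.
So row 10 is (VC1, lung, 28.5); expression = 28.5.

28.5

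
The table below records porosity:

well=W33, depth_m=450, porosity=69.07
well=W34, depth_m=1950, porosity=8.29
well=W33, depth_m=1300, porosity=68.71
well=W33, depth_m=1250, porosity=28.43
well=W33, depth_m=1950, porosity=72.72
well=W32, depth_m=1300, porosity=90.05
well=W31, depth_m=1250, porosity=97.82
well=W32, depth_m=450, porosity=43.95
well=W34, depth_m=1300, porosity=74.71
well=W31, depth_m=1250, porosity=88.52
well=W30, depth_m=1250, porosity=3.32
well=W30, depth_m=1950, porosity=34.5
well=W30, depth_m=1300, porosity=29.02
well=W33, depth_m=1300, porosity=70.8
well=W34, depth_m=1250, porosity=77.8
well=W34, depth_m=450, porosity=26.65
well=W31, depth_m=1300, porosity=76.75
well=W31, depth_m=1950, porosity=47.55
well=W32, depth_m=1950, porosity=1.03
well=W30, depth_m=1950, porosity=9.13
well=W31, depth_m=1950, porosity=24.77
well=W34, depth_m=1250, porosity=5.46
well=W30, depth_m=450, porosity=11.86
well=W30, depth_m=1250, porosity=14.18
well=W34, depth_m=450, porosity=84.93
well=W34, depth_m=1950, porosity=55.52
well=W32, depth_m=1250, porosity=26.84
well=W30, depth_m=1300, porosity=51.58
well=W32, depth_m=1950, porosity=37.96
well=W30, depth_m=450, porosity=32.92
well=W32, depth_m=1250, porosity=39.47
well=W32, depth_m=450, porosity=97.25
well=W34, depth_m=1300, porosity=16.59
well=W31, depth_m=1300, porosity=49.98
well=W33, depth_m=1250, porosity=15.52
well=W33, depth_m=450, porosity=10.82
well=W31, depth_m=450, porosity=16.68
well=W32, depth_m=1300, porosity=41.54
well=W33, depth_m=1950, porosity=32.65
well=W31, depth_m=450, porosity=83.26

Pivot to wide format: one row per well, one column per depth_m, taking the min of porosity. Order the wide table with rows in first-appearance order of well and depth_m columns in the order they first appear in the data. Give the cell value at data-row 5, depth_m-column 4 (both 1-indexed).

With rows in first-appearance order of well, row 5 is well=W30. depth_m columns in first-appearance order: 450, 1950, 1300, 1250; column 4 is 1250.
Long rows with well=W30, depth_m=1250: min(3.32, 14.18) = 3.32.

3.32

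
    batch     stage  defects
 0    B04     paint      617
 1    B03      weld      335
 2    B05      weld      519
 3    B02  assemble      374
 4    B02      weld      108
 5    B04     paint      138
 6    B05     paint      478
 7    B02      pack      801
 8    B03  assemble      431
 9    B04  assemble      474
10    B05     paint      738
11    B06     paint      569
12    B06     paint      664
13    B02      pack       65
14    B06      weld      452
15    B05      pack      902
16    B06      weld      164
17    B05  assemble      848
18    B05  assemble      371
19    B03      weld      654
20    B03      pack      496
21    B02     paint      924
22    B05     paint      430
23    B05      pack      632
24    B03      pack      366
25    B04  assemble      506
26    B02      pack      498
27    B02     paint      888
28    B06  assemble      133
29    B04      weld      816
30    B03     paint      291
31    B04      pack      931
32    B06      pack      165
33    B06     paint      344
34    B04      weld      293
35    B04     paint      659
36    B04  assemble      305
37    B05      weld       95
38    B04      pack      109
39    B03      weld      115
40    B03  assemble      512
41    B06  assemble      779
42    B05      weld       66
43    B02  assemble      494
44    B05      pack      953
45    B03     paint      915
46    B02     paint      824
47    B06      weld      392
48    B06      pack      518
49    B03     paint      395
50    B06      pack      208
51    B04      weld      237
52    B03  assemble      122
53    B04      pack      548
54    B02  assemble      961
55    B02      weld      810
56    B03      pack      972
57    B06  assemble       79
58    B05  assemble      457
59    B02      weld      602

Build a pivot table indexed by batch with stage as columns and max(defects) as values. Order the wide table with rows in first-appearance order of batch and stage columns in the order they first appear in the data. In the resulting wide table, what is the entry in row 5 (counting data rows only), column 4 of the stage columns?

With rows in first-appearance order of batch, row 5 is batch=B06. stage columns in first-appearance order: paint, weld, assemble, pack; column 4 is pack.
Long rows with batch=B06, stage=pack: max(165, 518, 208) = 518.

518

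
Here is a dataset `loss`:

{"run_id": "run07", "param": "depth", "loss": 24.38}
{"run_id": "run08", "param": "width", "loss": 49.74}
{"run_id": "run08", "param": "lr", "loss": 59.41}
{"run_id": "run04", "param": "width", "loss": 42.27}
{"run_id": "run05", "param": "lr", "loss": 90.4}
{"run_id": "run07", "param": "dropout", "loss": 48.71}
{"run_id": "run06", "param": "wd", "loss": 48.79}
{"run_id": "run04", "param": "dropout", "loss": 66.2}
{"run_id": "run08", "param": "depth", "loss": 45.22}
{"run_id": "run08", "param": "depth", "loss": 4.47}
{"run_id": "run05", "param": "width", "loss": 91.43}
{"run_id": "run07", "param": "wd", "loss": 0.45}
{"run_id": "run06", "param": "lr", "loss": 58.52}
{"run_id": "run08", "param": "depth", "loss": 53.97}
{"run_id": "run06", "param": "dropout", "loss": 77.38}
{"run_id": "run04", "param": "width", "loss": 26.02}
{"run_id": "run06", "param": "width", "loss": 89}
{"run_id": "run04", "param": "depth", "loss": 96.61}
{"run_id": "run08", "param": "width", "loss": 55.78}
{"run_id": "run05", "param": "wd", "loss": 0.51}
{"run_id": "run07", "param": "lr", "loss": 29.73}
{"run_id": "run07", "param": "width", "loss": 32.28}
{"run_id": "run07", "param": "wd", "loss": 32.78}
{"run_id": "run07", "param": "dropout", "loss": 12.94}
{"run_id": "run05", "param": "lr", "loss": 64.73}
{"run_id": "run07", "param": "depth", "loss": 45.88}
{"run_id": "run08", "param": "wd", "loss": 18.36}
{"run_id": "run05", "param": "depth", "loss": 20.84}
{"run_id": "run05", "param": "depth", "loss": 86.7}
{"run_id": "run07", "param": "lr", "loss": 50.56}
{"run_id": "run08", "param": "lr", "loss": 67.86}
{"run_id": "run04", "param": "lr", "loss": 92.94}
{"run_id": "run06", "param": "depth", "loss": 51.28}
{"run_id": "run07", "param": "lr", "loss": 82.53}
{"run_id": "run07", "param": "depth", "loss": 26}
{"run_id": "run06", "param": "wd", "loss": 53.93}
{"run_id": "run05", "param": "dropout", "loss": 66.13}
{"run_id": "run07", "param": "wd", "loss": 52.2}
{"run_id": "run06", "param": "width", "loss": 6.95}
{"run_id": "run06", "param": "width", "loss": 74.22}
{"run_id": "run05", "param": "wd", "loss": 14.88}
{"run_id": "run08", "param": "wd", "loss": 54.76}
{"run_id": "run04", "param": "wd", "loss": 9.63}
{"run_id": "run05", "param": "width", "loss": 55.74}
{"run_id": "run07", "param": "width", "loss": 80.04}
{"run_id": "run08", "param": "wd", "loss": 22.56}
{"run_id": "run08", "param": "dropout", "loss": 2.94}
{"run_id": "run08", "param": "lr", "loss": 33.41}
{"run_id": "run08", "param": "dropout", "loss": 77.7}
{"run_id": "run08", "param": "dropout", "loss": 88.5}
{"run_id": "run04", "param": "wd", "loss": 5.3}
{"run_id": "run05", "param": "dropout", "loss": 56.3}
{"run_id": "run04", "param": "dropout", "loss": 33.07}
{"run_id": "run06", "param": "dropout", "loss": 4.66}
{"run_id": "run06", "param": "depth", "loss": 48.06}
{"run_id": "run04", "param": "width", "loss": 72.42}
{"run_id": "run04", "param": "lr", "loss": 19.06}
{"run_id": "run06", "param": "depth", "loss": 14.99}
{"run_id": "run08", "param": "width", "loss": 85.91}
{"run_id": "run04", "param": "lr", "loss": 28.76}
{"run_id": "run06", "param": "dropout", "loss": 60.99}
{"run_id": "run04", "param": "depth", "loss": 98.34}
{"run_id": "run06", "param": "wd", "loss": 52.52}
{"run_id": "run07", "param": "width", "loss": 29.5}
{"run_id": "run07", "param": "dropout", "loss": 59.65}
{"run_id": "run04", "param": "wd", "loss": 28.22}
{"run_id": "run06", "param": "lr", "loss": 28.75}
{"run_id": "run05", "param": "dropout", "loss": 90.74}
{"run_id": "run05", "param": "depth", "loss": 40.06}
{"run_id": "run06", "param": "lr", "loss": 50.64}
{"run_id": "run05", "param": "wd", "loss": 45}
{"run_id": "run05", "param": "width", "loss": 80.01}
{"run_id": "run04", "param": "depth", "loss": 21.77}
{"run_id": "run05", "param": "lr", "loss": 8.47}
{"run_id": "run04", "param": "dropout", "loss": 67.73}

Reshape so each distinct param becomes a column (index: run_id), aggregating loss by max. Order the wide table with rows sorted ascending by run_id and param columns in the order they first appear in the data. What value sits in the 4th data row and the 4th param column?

59.65

With rows sorted ascending by run_id, row 4 is run_id=run07. param columns in first-appearance order: depth, width, lr, dropout, wd; column 4 is dropout.
Long rows with run_id=run07, param=dropout: max(48.71, 12.94, 59.65) = 59.65.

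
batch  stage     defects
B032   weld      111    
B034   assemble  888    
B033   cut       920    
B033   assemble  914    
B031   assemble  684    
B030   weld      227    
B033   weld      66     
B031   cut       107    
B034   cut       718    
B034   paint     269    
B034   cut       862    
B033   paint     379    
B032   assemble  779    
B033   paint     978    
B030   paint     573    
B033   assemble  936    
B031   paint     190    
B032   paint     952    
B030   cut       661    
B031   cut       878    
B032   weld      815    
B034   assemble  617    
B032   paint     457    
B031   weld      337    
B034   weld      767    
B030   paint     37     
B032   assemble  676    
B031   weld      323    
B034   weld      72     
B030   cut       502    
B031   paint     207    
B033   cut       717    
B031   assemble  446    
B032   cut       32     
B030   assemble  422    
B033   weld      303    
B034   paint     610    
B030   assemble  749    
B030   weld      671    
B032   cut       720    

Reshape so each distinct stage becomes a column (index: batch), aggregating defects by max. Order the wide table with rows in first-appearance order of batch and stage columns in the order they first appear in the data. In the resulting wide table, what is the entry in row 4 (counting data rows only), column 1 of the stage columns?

337

With rows in first-appearance order of batch, row 4 is batch=B031. stage columns in first-appearance order: weld, assemble, cut, paint; column 1 is weld.
Long rows with batch=B031, stage=weld: max(337, 323) = 337.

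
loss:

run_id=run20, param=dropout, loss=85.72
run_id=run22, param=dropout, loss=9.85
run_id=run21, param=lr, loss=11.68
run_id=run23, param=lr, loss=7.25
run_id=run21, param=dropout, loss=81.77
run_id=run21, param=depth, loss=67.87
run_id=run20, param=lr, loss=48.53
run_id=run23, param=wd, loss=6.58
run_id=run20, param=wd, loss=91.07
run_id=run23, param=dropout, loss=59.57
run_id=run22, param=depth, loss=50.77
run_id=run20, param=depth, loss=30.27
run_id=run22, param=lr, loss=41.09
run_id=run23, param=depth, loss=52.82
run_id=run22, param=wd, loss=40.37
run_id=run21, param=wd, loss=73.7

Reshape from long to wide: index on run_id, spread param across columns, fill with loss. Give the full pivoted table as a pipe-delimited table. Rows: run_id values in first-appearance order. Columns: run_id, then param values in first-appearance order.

| run_id | dropout | lr | depth | wd |
| run20 | 85.72 | 48.53 | 30.27 | 91.07 |
| run22 | 9.85 | 41.09 | 50.77 | 40.37 |
| run21 | 81.77 | 11.68 | 67.87 | 73.7 |
| run23 | 59.57 | 7.25 | 52.82 | 6.58 |

Columns: run_id plus the 4 distinct param values (dropout, lr, depth, wd).
For example, row run20 column dropout takes loss=85.72 from the long row (run20, dropout).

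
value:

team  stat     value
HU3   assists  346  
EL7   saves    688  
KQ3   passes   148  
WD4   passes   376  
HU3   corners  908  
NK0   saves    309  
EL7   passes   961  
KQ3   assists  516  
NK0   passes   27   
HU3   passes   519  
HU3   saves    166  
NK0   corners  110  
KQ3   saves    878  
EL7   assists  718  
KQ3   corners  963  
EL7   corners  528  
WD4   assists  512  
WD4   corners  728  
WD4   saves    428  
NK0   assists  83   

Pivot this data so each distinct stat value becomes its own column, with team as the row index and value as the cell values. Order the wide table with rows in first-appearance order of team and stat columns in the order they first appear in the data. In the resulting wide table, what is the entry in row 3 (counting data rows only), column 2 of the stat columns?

878

With rows in first-appearance order of team, row 3 is team=KQ3. stat columns in first-appearance order: assists, saves, passes, corners; column 2 is saves.
Long rows with team=KQ3, stat=saves: value = 878.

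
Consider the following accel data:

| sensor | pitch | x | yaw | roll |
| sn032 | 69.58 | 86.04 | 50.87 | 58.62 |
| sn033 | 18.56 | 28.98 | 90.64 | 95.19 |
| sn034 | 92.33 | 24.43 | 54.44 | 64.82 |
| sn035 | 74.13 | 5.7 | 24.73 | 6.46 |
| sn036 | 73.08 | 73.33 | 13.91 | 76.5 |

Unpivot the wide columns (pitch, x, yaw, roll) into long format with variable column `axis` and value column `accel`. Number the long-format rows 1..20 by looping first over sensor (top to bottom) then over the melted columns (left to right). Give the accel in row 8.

95.19

20 rows total (5 × 4). Row 8: index ⌊(8-1)/4⌋ = 1 into sensor → sn033; (8-1) mod 4 = 3 into the melted columns → roll.
So row 8 is (sn033, roll, 95.19); accel = 95.19.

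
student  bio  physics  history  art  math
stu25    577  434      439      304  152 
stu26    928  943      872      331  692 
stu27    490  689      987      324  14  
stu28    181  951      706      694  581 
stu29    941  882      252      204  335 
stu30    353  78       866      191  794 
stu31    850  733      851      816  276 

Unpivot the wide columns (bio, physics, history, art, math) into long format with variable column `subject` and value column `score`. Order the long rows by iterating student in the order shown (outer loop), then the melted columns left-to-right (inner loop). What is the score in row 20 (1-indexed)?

581

35 rows total (7 × 5). Row 20: index ⌊(20-1)/5⌋ = 3 into student → stu28; (20-1) mod 5 = 4 into the melted columns → math.
So row 20 is (stu28, math, 581); score = 581.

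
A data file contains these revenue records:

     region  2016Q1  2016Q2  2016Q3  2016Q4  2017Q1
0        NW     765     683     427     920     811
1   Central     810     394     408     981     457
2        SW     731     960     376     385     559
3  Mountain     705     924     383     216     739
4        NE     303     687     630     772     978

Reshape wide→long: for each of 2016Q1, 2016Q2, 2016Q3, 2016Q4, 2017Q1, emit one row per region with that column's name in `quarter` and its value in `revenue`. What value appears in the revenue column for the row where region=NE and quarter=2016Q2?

Unpivoting turns each (region, wide-column) pair into one long row.
The wide cell at row NE, column 2016Q2 holds 687, so the long row (NE, 2016Q2) has revenue=687.

687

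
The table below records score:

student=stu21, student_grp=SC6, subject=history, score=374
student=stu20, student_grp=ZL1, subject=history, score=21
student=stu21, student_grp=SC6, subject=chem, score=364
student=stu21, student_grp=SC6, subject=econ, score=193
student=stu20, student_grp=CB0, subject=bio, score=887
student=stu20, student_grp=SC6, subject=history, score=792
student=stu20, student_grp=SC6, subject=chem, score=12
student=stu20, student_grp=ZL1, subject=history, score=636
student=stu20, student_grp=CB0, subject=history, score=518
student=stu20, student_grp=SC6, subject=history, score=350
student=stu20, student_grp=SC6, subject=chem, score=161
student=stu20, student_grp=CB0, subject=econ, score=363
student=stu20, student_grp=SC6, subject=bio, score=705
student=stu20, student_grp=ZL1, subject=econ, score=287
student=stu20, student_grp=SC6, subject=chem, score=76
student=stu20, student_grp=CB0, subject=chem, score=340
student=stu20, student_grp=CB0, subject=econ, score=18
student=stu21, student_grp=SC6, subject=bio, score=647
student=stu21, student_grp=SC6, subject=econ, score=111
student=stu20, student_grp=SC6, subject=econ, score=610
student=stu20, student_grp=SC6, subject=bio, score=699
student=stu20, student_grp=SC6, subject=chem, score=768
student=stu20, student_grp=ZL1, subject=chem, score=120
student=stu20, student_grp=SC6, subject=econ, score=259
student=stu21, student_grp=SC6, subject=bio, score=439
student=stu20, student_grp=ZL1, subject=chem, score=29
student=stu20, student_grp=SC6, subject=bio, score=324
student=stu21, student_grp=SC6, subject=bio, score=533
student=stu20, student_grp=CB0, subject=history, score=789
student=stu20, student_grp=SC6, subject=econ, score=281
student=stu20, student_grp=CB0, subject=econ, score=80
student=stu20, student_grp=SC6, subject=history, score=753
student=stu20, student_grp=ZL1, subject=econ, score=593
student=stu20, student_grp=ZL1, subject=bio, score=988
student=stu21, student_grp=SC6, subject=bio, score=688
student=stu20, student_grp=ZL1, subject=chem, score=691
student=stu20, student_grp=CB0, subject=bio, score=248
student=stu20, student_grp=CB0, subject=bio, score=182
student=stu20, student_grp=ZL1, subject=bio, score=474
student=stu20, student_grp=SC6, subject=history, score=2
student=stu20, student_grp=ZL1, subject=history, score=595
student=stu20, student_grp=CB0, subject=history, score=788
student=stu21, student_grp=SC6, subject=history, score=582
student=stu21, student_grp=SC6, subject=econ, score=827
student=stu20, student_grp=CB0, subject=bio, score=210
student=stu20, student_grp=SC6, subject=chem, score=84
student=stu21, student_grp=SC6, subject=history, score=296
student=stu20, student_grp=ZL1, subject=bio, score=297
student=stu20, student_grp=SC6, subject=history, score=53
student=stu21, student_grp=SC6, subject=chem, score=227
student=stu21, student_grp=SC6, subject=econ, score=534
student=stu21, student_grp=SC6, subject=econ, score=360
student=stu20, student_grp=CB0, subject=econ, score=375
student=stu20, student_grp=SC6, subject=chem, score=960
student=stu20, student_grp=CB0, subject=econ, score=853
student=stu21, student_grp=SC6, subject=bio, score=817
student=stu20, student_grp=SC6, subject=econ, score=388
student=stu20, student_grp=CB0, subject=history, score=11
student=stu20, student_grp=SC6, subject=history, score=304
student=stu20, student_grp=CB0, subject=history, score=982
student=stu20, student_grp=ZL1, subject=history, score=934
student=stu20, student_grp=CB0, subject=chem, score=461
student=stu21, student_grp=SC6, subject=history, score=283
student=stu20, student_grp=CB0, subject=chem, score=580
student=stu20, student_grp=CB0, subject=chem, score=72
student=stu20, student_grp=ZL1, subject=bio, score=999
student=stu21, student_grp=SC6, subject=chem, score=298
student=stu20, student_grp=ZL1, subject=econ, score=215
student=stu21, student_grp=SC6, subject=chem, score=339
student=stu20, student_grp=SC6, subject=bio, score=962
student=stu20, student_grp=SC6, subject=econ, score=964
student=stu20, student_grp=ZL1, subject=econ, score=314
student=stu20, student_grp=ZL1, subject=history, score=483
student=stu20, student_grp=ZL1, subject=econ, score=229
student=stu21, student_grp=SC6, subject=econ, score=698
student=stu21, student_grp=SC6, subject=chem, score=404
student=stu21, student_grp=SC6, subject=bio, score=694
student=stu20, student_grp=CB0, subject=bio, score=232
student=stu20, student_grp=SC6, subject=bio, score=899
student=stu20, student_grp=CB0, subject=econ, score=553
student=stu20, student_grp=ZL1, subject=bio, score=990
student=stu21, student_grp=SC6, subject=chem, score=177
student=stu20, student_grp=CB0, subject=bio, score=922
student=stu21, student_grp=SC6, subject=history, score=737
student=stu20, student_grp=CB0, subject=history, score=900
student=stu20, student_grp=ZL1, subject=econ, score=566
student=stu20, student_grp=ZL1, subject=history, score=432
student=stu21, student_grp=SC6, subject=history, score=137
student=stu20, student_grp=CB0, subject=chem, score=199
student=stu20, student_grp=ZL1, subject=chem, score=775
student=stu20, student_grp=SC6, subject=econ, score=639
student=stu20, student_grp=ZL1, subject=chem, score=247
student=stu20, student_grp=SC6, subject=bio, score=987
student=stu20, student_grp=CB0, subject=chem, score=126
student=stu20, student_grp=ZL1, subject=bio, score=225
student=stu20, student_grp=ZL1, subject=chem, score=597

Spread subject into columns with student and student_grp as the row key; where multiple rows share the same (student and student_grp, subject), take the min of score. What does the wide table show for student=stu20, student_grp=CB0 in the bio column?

182

Rows with student=stu20, student_grp=CB0 and subject=bio: score values are 887, 248, 182, 210, 232, 922.
min(887, 248, 182, 210, 232, 922) = 182.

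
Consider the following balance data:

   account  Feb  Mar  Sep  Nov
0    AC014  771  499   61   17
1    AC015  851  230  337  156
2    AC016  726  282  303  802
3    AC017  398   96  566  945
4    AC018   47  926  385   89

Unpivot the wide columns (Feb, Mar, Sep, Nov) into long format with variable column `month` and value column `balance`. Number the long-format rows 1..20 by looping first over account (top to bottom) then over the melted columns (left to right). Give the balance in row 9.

726

20 rows total (5 × 4). Row 9: index ⌊(9-1)/4⌋ = 2 into account → AC016; (9-1) mod 4 = 0 into the melted columns → Feb.
So row 9 is (AC016, Feb, 726); balance = 726.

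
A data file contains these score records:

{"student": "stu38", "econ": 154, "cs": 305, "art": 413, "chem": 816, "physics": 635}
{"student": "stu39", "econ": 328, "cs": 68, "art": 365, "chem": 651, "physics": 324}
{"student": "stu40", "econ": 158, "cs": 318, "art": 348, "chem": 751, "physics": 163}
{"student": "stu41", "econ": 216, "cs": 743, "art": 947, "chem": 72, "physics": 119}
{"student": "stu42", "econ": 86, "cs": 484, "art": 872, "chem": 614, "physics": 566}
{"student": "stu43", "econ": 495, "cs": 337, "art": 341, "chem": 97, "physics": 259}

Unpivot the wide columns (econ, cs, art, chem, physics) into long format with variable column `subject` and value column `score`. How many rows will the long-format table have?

6 student values × 5 melted columns = 30 rows.

30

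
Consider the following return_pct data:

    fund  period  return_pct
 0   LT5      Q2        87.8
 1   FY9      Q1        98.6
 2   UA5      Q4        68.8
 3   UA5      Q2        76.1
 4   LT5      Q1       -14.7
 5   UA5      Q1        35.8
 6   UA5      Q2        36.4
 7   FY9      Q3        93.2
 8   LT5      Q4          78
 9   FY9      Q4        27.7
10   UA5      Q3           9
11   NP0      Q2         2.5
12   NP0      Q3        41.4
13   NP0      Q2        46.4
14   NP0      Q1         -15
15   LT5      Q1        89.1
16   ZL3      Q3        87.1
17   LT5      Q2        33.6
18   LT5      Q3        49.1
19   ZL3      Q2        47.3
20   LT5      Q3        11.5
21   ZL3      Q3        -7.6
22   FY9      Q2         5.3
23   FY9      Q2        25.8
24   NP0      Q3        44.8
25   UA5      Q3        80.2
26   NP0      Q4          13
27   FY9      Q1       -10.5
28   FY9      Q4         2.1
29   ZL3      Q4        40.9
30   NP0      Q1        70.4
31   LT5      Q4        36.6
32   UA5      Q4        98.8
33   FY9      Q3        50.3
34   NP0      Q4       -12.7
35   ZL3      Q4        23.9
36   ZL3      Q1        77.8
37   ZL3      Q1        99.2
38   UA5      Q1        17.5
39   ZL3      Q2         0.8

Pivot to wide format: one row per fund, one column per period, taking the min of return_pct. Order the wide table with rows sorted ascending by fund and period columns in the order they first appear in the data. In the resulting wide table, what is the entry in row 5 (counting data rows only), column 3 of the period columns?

23.9

With rows sorted ascending by fund, row 5 is fund=ZL3. period columns in first-appearance order: Q2, Q1, Q4, Q3; column 3 is Q4.
Long rows with fund=ZL3, period=Q4: min(40.9, 23.9) = 23.9.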